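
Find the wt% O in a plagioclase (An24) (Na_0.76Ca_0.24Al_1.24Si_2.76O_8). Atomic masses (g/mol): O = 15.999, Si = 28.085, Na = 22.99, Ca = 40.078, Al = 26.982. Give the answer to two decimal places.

M(Na_0.76Ca_0.24Al_1.24Si_2.76O_8) = 266.055 g/mol.
O contributes 8 × 15.999 = 127.992 g per mole.
127.992/266.055 = 0.4811 → 48.11%.

48.11 mass %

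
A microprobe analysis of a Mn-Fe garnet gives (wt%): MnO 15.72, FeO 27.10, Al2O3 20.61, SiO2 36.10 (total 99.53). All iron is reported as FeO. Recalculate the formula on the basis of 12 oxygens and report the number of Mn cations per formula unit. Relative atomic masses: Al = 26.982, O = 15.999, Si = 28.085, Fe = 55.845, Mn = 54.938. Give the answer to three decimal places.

1.105 Mn apfu

MnO (M=70.937): mol = 0.22161; Mn = 0.22161, O = 0.22161.
FeO (M=71.844): mol = 0.37721; Fe = 0.37721, O = 0.37721.
Al2O3 (M=101.961): mol = 0.20214; Al = 0.40428, O = 0.60642.
SiO2 (M=60.083): mol = 0.60084; Si = 0.60084, O = 1.20168.
ΣO = 2.40692; factor = 12/ΣO = 4.98562.
Mn apfu = 0.22161 × 4.98562 = 1.105.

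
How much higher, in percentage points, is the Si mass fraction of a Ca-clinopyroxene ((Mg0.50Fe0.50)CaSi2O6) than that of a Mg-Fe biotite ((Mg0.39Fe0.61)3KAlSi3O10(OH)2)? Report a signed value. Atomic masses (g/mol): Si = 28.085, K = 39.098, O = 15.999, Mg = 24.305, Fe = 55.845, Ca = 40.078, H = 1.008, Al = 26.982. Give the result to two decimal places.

6.44 percentage points

Si in (Mg0.50Fe0.50)CaSi2O6: molar mass 232.317 g/mol; 2×28.085 = 56.170 g → 24.18 wt%.
Si in (Mg0.39Fe0.61)3KAlSi3O10(OH)2: molar mass 474.972 g/mol; 3×28.085 = 84.255 g → 17.74 wt%.
Difference = 24.18 − 17.74 = 6.44 percentage points.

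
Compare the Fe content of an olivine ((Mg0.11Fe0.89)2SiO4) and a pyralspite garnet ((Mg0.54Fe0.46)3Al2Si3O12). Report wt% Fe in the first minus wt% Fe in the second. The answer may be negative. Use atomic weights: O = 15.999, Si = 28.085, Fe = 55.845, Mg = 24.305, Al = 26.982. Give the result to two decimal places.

33.25 percentage points

M((Mg0.11Fe0.89)2SiO4) = 196.832 g/mol, so wt% Fe = 99.404/196.832 × 100 = 50.50%.
M((Mg0.54Fe0.46)3Al2Si3O12) = 446.647 g/mol, so wt% Fe = 77.066/446.647 × 100 = 17.25%.
50.50 − 17.25 = 33.25 pp.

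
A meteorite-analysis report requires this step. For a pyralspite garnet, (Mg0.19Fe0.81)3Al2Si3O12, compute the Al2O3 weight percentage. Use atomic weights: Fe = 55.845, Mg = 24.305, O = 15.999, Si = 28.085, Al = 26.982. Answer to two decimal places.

M((Mg0.19Fe0.81)3Al2Si3O12) = 479.764 g/mol; M(Al2O3) = 101.961 g/mol.
Moles Al2O3 per formula unit = 2 Al ÷ 2 = 1.0000.
Al2O3 fraction = (1.0000 × 101.961) / 479.764 = 101.961/479.764 = 0.2125.

21.25 wt%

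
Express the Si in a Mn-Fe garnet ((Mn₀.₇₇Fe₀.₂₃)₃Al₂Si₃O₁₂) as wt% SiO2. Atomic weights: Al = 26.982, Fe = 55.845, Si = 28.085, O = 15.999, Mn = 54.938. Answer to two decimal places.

Molar mass of (Mn₀.₇₇Fe₀.₂₃)₃Al₂Si₃O₁₂ = 2.31*54.938 + 0.69*55.845 + 2*26.982 + 3*28.085 + 12*15.999 = 495.647 g/mol.
Each formula unit contains 3 Si, equivalent to 3/1 = 3.0000 mol SiO2.
M(SiO2) = 1×28.085 + 2×15.999 = 60.083 g/mol.
Mass of SiO2 per formula unit = 3.0000 × 60.083 = 180.249 g.
SiO2 wt% = 180.249 / 495.647 × 100 = 36.37%.

36.37 wt%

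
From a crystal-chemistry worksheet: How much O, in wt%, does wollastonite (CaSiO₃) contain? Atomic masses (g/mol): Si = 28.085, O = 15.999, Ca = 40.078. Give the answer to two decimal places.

M(CaSiO₃) = 116.160 g/mol.
O contributes 3 × 15.999 = 47.997 g per mole.
47.997/116.160 = 0.4132 → 41.32%.

41.32 wt%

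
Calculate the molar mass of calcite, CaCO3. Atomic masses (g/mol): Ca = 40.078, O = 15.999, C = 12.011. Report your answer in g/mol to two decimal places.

The formula mass is the sum 1×40.078 + 1×12.011 + 3×15.999.

100.09 g/mol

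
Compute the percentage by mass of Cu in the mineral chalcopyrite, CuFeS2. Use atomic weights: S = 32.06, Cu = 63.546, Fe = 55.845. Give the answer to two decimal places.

34.63 wt%

Molar mass of CuFeS2: 1×63.546 + 1×55.845 + 2×32.06 = 183.511 g/mol.
Mass of Cu per formula unit: 1 × 63.546 = 63.546 g.
Weight fraction Cu = 63.546 / 183.511 = 0.3463.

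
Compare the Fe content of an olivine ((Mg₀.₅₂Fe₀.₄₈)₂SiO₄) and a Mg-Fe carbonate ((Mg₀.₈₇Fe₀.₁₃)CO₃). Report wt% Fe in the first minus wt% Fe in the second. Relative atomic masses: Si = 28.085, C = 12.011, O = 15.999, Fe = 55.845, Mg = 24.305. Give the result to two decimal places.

Fe in (Mg₀.₅₂Fe₀.₄₈)₂SiO₄: molar mass 170.969 g/mol; 0.96×55.845 = 53.611 g → 31.36 wt%.
Fe in (Mg₀.₈₇Fe₀.₁₃)CO₃: molar mass 88.413 g/mol; 0.13×55.845 = 7.260 g → 8.21 wt%.
Difference = 31.36 − 8.21 = 23.15 percentage points.

23.15 percentage points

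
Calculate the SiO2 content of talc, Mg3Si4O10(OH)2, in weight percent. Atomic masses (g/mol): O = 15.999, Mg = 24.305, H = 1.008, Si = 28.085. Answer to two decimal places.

Molar mass of Mg3Si4O10(OH)2 = 3×24.305 + 4×28.085 + 12×15.999 + 2×1.008 = 379.259 g/mol.
Each formula unit contains 4 Si, equivalent to 4/1 = 4.0000 mol SiO2.
M(SiO2) = 1×28.085 + 2×15.999 = 60.083 g/mol.
Mass of SiO2 per formula unit = 4.0000 × 60.083 = 240.332 g.
SiO2 wt% = 240.332 / 379.259 × 100 = 63.37%.

63.37 wt%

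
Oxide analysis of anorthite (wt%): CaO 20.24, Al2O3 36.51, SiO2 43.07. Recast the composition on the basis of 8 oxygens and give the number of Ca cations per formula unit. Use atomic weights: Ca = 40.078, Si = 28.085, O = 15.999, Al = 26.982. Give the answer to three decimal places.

CaO: 20.24/56.077 = 0.36093 mol → 0.36093 mol Ca, 0.36093 mol O.
Al2O3: 36.51/101.961 = 0.35808 mol → 0.71616 mol Al, 1.07424 mol O.
SiO2: 43.07/60.083 = 0.71684 mol → 0.71684 mol Si, 1.43368 mol O.
Total oxygen = 2.86885 mol. Normalization factor = 8/2.86885 = 2.78857.
Ca per 8 O = 0.36093 × 2.78857 = 1.006.

1.006 Ca apfu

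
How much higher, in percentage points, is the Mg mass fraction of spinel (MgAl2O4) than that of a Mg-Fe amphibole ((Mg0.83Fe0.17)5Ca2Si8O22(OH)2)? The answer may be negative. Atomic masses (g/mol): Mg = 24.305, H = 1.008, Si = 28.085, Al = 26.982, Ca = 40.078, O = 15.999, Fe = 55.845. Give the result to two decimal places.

First mineral: 24.305 g Mg in 142.265 g formula = 17.08 wt% Mg.
Second mineral: 100.866 g Mg in 839.162 g formula = 12.02 wt% Mg.
17.08% − 12.02% gives a difference of 5.06 percentage points.

5.06 percentage points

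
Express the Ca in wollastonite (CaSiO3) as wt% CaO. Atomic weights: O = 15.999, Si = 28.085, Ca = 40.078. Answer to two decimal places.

Molar mass of CaSiO3 = 1×40.078 + 1×28.085 + 3×15.999 = 116.160 g/mol.
Each formula unit contains 1 Ca, equivalent to 1/1 = 1.0000 mol CaO.
M(CaO) = 1×40.078 + 1×15.999 = 56.077 g/mol.
Mass of CaO per formula unit = 1.0000 × 56.077 = 56.077 g.
CaO wt% = 56.077 / 116.160 × 100 = 48.28%.

48.28 wt%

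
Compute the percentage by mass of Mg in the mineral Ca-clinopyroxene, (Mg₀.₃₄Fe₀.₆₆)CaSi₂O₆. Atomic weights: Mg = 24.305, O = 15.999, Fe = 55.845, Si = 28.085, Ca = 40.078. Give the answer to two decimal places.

3.48 mass %

Formula mass = 0.34*24.305 + 0.66*55.845 + 1*40.078 + 2*28.085 + 6*15.999 = 237.363 g/mol, of which 8.264 g is Mg.
So Mg makes up 8.264/237.363 = 0.0348 of the mass, i.e. 3.48%.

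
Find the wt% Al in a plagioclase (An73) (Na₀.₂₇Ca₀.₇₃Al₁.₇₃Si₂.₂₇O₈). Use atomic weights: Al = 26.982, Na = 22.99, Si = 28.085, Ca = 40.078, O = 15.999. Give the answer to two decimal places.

17.04 wt%

M(Na₀.₂₇Ca₀.₇₃Al₁.₇₃Si₂.₂₇O₈) = 273.888 g/mol.
Al contributes 1.73 × 26.982 = 46.679 g per mole.
46.679/273.888 = 0.1704 → 17.04%.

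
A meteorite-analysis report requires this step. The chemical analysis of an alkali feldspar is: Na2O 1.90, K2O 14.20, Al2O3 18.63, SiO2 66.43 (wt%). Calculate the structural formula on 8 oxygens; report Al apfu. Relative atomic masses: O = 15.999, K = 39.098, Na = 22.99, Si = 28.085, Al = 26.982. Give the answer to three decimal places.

Na2O (M=61.979): mol = 0.03066; Na = 0.06132, O = 0.03066.
K2O (M=94.195): mol = 0.15075; K = 0.30150, O = 0.15075.
Al2O3 (M=101.961): mol = 0.18272; Al = 0.36544, O = 0.54816.
SiO2 (M=60.083): mol = 1.10564; Si = 1.10564, O = 2.21128.
ΣO = 2.94085; factor = 8/ΣO = 2.72030.
Al apfu = 0.36544 × 2.72030 = 0.994.

0.994 Al apfu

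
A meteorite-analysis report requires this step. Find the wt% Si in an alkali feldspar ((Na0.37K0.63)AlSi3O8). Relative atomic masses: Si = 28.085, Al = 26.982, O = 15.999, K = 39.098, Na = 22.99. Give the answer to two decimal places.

30.93 weight percent

Molar mass of (Na0.37K0.63)AlSi3O8: 0.37·22.99 + 0.63·39.098 + 1·26.982 + 3·28.085 + 8·15.999 = 272.367 g/mol.
Mass of Si per formula unit: 3 × 28.085 = 84.255 g.
Weight fraction Si = 84.255 / 272.367 = 0.3093.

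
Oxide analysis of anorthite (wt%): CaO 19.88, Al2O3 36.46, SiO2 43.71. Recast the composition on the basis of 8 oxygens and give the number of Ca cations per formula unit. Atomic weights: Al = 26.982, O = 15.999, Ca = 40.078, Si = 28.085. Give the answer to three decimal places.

0.984 Ca apfu

CaO (M=56.077): mol = 0.35451; Ca = 0.35451, O = 0.35451.
Al2O3 (M=101.961): mol = 0.35759; Al = 0.71518, O = 1.07277.
SiO2 (M=60.083): mol = 0.72749; Si = 0.72749, O = 1.45498.
ΣO = 2.88226; factor = 8/ΣO = 2.77560.
Ca apfu = 0.35451 × 2.77560 = 0.984.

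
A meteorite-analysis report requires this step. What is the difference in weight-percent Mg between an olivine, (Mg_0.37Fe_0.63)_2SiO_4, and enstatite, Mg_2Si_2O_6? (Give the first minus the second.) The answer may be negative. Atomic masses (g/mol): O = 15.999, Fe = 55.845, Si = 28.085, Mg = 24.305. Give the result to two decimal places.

-14.24 percentage points

M((Mg_0.37Fe_0.63)_2SiO_4) = 180.431 g/mol, so wt% Mg = 17.986/180.431 × 100 = 9.97%.
M(Mg_2Si_2O_6) = 200.774 g/mol, so wt% Mg = 48.610/200.774 × 100 = 24.21%.
9.97 − 24.21 = -14.24 pp.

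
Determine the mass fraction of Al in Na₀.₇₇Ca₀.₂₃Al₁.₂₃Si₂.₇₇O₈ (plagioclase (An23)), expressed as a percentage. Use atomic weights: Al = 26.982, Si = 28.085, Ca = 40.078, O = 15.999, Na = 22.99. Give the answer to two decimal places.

12.48 mass %

M(Na₀.₇₇Ca₀.₂₃Al₁.₂₃Si₂.₇₇O₈) = 265.896 g/mol.
Al contributes 1.23 × 26.982 = 33.188 g per mole.
33.188/265.896 = 0.1248 → 12.48%.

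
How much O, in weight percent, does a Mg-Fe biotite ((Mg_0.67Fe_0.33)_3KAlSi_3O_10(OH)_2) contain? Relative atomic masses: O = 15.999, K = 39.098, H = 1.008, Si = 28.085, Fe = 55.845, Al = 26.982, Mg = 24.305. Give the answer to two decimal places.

M((Mg_0.67Fe_0.33)_3KAlSi_3O_10(OH)_2) = 448.479 g/mol.
O contributes 12 × 15.999 = 191.988 g per mole.
191.988/448.479 = 0.4281 → 42.81%.

42.81 weight percent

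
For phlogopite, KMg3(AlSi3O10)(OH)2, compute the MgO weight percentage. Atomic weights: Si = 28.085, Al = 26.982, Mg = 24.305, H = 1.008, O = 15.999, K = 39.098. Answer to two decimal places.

28.98 wt%

Molar mass of KMg3(AlSi3O10)(OH)2 = 1·39.098 + 3·24.305 + 1·26.982 + 3·28.085 + 12·15.999 + 2·1.008 = 417.254 g/mol.
Each formula unit contains 3 Mg, equivalent to 3/1 = 3.0000 mol MgO.
M(MgO) = 1×24.305 + 1×15.999 = 40.304 g/mol.
Mass of MgO per formula unit = 3.0000 × 40.304 = 120.912 g.
MgO wt% = 120.912 / 417.254 × 100 = 28.98%.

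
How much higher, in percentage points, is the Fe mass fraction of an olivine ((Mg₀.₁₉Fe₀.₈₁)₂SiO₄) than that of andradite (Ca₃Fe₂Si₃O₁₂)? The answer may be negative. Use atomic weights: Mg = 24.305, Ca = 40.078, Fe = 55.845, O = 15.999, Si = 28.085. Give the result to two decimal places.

25.19 percentage points

First mineral: 90.469 g Fe in 191.786 g formula = 47.17 wt% Fe.
Second mineral: 111.690 g Fe in 508.167 g formula = 21.98 wt% Fe.
47.17% − 21.98% gives a difference of 25.19 percentage points.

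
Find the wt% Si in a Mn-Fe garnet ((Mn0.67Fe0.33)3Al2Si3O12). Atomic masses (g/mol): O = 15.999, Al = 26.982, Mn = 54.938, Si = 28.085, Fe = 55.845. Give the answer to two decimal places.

16.99 wt%

Molar mass of (Mn0.67Fe0.33)3Al2Si3O12: 2.01×54.938 + 0.99×55.845 + 2×26.982 + 3×28.085 + 12×15.999 = 495.919 g/mol.
Mass of Si per formula unit: 3 × 28.085 = 84.255 g.
Weight fraction Si = 84.255 / 495.919 = 0.1699.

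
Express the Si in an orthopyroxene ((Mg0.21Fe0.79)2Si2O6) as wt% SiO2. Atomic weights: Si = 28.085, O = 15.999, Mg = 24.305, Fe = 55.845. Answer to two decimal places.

M((Mg0.21Fe0.79)2Si2O6) = 250.607 g/mol; M(SiO2) = 60.083 g/mol.
Moles SiO2 per formula unit = 2 Si ÷ 1 = 2.0000.
SiO2 fraction = (2.0000 × 60.083) / 250.607 = 120.166/250.607 = 0.4795.

47.95 wt%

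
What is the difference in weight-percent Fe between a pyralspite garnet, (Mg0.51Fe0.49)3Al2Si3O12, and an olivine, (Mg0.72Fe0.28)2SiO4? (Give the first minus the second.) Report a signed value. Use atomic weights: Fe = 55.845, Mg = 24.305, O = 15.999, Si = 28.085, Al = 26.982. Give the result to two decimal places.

-1.49 percentage points

M((Mg0.51Fe0.49)3Al2Si3O12) = 449.486 g/mol, so wt% Fe = 82.092/449.486 × 100 = 18.26%.
M((Mg0.72Fe0.28)2SiO4) = 158.353 g/mol, so wt% Fe = 31.273/158.353 × 100 = 19.75%.
18.26 − 19.75 = -1.49 pp.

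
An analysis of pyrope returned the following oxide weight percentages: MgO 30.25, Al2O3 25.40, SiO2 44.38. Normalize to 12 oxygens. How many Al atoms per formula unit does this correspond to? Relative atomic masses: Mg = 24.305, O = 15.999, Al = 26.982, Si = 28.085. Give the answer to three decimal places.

MgO: 30.25/40.304 = 0.75055 mol → 0.75055 mol Mg, 0.75055 mol O.
Al2O3: 25.40/101.961 = 0.24911 mol → 0.49822 mol Al, 0.74733 mol O.
SiO2: 44.38/60.083 = 0.73864 mol → 0.73864 mol Si, 1.47728 mol O.
Total oxygen = 2.97516 mol. Normalization factor = 12/2.97516 = 4.03340.
Al per 12 O = 0.49822 × 4.03340 = 2.010.

2.010 Al apfu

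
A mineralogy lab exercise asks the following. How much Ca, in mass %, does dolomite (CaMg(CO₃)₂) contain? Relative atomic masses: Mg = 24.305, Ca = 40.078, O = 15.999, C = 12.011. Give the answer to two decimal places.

21.73 mass %

M(CaMg(CO₃)₂) = 184.399 g/mol.
Ca contributes 1 × 40.078 = 40.078 g per mole.
40.078/184.399 = 0.2173 → 21.73%.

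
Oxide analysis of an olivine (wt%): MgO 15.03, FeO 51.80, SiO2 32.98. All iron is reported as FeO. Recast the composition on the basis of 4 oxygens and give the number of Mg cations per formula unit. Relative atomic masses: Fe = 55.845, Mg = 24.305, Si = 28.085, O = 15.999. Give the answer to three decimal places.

MgO (M=40.304): mol = 0.37292; Mg = 0.37292, O = 0.37292.
FeO (M=71.844): mol = 0.72101; Fe = 0.72101, O = 0.72101.
SiO2 (M=60.083): mol = 0.54891; Si = 0.54891, O = 1.09782.
ΣO = 2.19175; factor = 4/ΣO = 1.82503.
Mg apfu = 0.37292 × 1.82503 = 0.681.

0.681 Mg apfu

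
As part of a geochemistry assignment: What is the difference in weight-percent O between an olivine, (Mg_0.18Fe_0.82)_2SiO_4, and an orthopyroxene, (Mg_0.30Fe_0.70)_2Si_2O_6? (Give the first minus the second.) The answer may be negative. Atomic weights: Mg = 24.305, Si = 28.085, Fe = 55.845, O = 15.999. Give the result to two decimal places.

-5.93 percentage points

O in (Mg_0.18Fe_0.82)_2SiO_4: molar mass 192.417 g/mol; 4×15.999 = 63.996 g → 33.26 wt%.
O in (Mg_0.30Fe_0.70)_2Si_2O_6: molar mass 244.930 g/mol; 6×15.999 = 95.994 g → 39.19 wt%.
Difference = 33.26 − 39.19 = -5.93 percentage points.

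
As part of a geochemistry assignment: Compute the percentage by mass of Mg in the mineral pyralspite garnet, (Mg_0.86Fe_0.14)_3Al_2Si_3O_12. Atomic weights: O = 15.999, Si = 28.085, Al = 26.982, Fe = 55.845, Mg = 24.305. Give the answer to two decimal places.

M((Mg_0.86Fe_0.14)_3Al_2Si_3O_12) = 416.369 g/mol.
Mg contributes 2.58 × 24.305 = 62.707 g per mole.
62.707/416.369 = 0.1506 → 15.06%.

15.06 wt%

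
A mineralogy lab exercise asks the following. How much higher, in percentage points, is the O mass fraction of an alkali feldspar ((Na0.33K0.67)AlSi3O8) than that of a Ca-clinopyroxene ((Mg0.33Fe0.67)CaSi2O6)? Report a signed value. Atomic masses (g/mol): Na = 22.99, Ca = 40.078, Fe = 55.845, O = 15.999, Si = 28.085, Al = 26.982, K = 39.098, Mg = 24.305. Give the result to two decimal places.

6.49 percentage points

M((Na0.33K0.67)AlSi3O8) = 273.011 g/mol, so wt% O = 127.992/273.011 × 100 = 46.88%.
M((Mg0.33Fe0.67)CaSi2O6) = 237.679 g/mol, so wt% O = 95.994/237.679 × 100 = 40.39%.
46.88 − 40.39 = 6.49 pp.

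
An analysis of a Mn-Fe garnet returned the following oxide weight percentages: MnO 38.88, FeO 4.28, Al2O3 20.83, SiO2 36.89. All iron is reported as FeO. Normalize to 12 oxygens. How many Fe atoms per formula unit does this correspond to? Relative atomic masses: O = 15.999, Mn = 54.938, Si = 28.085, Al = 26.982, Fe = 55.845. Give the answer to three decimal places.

MnO (M=70.937): mol = 0.54809; Mn = 0.54809, O = 0.54809.
FeO (M=71.844): mol = 0.05957; Fe = 0.05957, O = 0.05957.
Al2O3 (M=101.961): mol = 0.20429; Al = 0.40858, O = 0.61287.
SiO2 (M=60.083): mol = 0.61398; Si = 0.61398, O = 1.22796.
ΣO = 2.44849; factor = 12/ΣO = 4.90098.
Fe apfu = 0.05957 × 4.90098 = 0.292.

0.292 Fe apfu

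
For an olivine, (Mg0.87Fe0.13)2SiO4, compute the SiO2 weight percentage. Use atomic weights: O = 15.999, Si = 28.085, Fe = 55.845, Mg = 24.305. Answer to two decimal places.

40.35 wt%

M((Mg0.87Fe0.13)2SiO4) = 148.891 g/mol; M(SiO2) = 60.083 g/mol.
Moles SiO2 per formula unit = 1 Si ÷ 1 = 1.0000.
SiO2 fraction = (1.0000 × 60.083) / 148.891 = 60.083/148.891 = 0.4035.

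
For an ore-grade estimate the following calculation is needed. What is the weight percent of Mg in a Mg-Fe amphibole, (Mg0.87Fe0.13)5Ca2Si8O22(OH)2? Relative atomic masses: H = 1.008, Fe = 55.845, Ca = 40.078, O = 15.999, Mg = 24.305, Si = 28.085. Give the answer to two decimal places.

12.69 mass %

Formula mass = 4.35·24.305 + 0.65·55.845 + 2·40.078 + 8·28.085 + 24·15.999 + 2·1.008 = 832.854 g/mol, of which 105.727 g is Mg.
So Mg makes up 105.727/832.854 = 0.1269 of the mass, i.e. 12.69%.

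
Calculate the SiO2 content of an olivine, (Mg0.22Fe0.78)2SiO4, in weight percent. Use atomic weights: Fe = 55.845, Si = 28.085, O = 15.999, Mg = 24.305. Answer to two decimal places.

31.64 wt%

Molar mass of (Mg0.22Fe0.78)2SiO4 = 0.44×24.305 + 1.56×55.845 + 1×28.085 + 4×15.999 = 189.893 g/mol.
Each formula unit contains 1 Si, equivalent to 1/1 = 1.0000 mol SiO2.
M(SiO2) = 1×28.085 + 2×15.999 = 60.083 g/mol.
Mass of SiO2 per formula unit = 1.0000 × 60.083 = 60.083 g.
SiO2 wt% = 60.083 / 189.893 × 100 = 31.64%.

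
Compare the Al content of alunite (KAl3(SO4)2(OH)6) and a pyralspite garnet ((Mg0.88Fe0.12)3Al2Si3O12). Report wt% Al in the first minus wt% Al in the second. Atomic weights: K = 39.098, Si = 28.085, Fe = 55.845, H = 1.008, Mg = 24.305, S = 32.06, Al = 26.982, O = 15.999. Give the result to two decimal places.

Al in KAl3(SO4)2(OH)6: molar mass 414.198 g/mol; 3×26.982 = 80.946 g → 19.54 wt%.
Al in (Mg0.88Fe0.12)3Al2Si3O12: molar mass 414.476 g/mol; 2×26.982 = 53.964 g → 13.02 wt%.
Difference = 19.54 − 13.02 = 6.52 percentage points.

6.52 percentage points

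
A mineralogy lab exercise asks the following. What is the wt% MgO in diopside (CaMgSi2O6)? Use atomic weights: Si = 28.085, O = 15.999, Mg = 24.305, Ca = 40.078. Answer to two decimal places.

M(CaMgSi2O6) = 216.547 g/mol; M(MgO) = 40.304 g/mol.
Moles MgO per formula unit = 1 Mg ÷ 1 = 1.0000.
MgO fraction = (1.0000 × 40.304) / 216.547 = 40.304/216.547 = 0.1861.

18.61 wt%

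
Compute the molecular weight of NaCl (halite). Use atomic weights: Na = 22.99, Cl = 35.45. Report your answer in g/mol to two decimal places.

The formula mass is the sum 1*22.99 + 1*35.45.

58.44 g/mol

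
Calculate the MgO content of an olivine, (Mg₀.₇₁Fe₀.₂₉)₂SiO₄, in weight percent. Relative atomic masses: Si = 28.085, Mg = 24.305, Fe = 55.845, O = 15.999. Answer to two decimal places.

36.00 wt%

M((Mg₀.₇₁Fe₀.₂₉)₂SiO₄) = 158.984 g/mol; M(MgO) = 40.304 g/mol.
Moles MgO per formula unit = 1.42 Mg ÷ 1 = 1.4200.
MgO fraction = (1.4200 × 40.304) / 158.984 = 57.232/158.984 = 0.3600.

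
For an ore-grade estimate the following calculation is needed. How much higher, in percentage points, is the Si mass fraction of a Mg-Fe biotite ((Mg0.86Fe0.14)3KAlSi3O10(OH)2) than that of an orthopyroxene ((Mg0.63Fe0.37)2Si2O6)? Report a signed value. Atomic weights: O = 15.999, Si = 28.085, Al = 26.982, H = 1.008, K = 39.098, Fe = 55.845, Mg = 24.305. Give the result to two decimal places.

-5.49 percentage points

M((Mg0.86Fe0.14)3KAlSi3O10(OH)2) = 430.501 g/mol, so wt% Si = 84.255/430.501 × 100 = 19.57%.
M((Mg0.63Fe0.37)2Si2O6) = 224.114 g/mol, so wt% Si = 56.170/224.114 × 100 = 25.06%.
19.57 − 25.06 = -5.49 pp.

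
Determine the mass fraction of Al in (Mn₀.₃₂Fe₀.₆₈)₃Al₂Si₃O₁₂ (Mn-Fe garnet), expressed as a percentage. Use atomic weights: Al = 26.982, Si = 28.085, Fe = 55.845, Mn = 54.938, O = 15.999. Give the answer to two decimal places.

Formula mass = 0.96*54.938 + 2.04*55.845 + 2*26.982 + 3*28.085 + 12*15.999 = 496.871 g/mol, of which 53.964 g is Al.
So Al makes up 53.964/496.871 = 0.1086 of the mass, i.e. 10.86%.

10.86 wt%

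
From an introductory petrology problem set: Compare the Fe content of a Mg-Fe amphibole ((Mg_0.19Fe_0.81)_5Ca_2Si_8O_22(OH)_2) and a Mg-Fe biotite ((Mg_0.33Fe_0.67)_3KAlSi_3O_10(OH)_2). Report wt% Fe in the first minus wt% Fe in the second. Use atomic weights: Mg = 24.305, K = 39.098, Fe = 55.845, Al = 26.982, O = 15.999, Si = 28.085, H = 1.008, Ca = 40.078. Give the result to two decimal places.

Fe in (Mg_0.19Fe_0.81)_5Ca_2Si_8O_22(OH)_2: molar mass 940.090 g/mol; 4.05×55.845 = 226.172 g → 24.06 wt%.
Fe in (Mg_0.33Fe_0.67)_3KAlSi_3O_10(OH)_2: molar mass 480.649 g/mol; 2.01×55.845 = 112.248 g → 23.35 wt%.
Difference = 24.06 − 23.35 = 0.71 percentage points.

0.71 percentage points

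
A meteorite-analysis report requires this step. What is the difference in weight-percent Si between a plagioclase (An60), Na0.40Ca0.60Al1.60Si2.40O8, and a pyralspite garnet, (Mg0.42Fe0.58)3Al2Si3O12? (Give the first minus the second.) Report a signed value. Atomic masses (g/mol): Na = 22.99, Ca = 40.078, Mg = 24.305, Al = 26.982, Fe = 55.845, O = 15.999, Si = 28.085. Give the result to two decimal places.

6.40 percentage points

First mineral: 67.404 g Si in 271.810 g formula = 24.80 wt% Si.
Second mineral: 84.255 g Si in 458.002 g formula = 18.40 wt% Si.
24.80% − 18.40% gives a difference of 6.40 percentage points.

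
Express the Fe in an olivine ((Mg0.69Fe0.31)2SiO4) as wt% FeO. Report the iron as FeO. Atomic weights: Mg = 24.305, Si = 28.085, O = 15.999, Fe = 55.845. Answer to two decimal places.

M((Mg0.69Fe0.31)2SiO4) = 160.246 g/mol; M(FeO) = 71.844 g/mol.
Moles FeO per formula unit = 0.62 Fe ÷ 1 = 0.6200.
FeO fraction = (0.6200 × 71.844) / 160.246 = 44.543/160.246 = 0.2780.

27.80 wt%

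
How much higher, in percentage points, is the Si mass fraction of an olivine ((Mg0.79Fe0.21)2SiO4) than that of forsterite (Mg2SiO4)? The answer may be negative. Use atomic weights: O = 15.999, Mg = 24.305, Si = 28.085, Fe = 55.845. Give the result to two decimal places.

First mineral: 28.085 g Si in 153.938 g formula = 18.24 wt% Si.
Second mineral: 28.085 g Si in 140.691 g formula = 19.96 wt% Si.
18.24% − 19.96% gives a difference of -1.72 percentage points.

-1.72 percentage points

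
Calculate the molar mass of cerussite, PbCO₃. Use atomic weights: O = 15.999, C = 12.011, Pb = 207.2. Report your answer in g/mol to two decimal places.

267.21 g/mol

Pb: 1 × 207.2 = 207.2000
C: 1 × 12.011 = 12.0110
O: 3 × 15.999 = 47.9970
Summing the contributions gives the formula mass.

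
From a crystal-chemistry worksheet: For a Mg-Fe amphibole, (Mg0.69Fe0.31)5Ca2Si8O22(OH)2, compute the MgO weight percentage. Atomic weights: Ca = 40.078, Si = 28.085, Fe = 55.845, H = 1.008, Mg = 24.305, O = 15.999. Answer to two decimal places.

M((Mg0.69Fe0.31)5Ca2Si8O22(OH)2) = 861.240 g/mol; M(MgO) = 40.304 g/mol.
Moles MgO per formula unit = 3.45 Mg ÷ 1 = 3.4500.
MgO fraction = (3.4500 × 40.304) / 861.240 = 139.049/861.240 = 0.1615.

16.15 wt%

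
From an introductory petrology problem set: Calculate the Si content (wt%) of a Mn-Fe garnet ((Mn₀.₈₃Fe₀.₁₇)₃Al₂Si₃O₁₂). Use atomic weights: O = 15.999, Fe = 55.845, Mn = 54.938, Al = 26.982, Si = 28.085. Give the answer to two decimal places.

17.00 wt%

Molar mass of (Mn₀.₈₃Fe₀.₁₇)₃Al₂Si₃O₁₂: 2.49×54.938 + 0.51×55.845 + 2×26.982 + 3×28.085 + 12×15.999 = 495.484 g/mol.
Mass of Si per formula unit: 3 × 28.085 = 84.255 g.
Weight fraction Si = 84.255 / 495.484 = 0.1700.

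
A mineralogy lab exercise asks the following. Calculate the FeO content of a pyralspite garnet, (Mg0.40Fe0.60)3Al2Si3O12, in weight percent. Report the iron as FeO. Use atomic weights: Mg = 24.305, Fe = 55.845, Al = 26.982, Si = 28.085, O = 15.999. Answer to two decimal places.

28.12 wt%

Molar mass of (Mg0.40Fe0.60)3Al2Si3O12 = 1.20×24.305 + 1.80×55.845 + 2×26.982 + 3×28.085 + 12×15.999 = 459.894 g/mol.
Each formula unit contains 1.80 Fe, equivalent to 1.80/1 = 1.8000 mol FeO.
M(FeO) = 1×55.845 + 1×15.999 = 71.844 g/mol.
Mass of FeO per formula unit = 1.8000 × 71.844 = 129.319 g.
FeO wt% = 129.319 / 459.894 × 100 = 28.12%.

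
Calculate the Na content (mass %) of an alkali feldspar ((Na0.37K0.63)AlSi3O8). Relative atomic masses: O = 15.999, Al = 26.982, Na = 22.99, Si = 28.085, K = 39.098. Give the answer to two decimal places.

3.12 mass %

M((Na0.37K0.63)AlSi3O8) = 272.367 g/mol.
Na contributes 0.37 × 22.99 = 8.506 g per mole.
8.506/272.367 = 0.0312 → 3.12%.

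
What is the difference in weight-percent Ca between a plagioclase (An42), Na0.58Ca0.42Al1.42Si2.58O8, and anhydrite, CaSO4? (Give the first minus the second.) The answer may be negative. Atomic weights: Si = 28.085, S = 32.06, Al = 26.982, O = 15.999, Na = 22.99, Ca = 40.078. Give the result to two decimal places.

First mineral: 16.833 g Ca in 268.933 g formula = 6.26 wt% Ca.
Second mineral: 40.078 g Ca in 136.134 g formula = 29.44 wt% Ca.
6.26% − 29.44% gives a difference of -23.18 percentage points.

-23.18 percentage points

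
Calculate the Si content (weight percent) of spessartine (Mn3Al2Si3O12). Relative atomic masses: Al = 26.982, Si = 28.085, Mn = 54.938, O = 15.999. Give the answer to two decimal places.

17.02 weight percent

Molar mass of Mn3Al2Si3O12: 3·54.938 + 2·26.982 + 3·28.085 + 12·15.999 = 495.021 g/mol.
Mass of Si per formula unit: 3 × 28.085 = 84.255 g.
Weight fraction Si = 84.255 / 495.021 = 0.1702.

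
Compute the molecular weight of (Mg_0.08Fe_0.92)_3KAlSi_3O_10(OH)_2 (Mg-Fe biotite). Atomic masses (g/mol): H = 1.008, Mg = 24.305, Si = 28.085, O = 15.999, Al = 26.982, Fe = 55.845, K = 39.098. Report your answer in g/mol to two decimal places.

504.30 g/mol

M = 0.24·24.305 + 2.76·55.845 + 1·39.098 + 1·26.982 + 3·28.085 + 12·15.999 + 2·1.008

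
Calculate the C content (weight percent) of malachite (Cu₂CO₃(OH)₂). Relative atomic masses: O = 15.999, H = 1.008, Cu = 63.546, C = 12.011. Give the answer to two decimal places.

5.43 weight percent

M(Cu₂CO₃(OH)₂) = 221.114 g/mol.
C contributes 1 × 12.011 = 12.011 g per mole.
12.011/221.114 = 0.0543 → 5.43%.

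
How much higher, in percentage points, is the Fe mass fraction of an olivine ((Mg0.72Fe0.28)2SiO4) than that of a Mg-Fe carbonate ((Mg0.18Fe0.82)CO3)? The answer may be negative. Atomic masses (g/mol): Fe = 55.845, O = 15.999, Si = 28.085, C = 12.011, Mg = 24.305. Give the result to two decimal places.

-21.81 percentage points

First mineral: 31.273 g Fe in 158.353 g formula = 19.75 wt% Fe.
Second mineral: 45.793 g Fe in 110.176 g formula = 41.56 wt% Fe.
19.75% − 41.56% gives a difference of -21.81 percentage points.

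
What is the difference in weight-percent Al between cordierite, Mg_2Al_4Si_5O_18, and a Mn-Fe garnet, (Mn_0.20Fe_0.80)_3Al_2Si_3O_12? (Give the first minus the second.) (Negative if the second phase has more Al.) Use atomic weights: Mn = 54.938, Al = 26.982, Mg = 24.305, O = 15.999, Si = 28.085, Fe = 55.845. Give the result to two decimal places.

7.60 percentage points

M(Mg_2Al_4Si_5O_18) = 584.945 g/mol, so wt% Al = 107.928/584.945 × 100 = 18.45%.
M((Mn_0.20Fe_0.80)_3Al_2Si_3O_12) = 497.198 g/mol, so wt% Al = 53.964/497.198 × 100 = 10.85%.
18.45 − 10.85 = 7.60 pp.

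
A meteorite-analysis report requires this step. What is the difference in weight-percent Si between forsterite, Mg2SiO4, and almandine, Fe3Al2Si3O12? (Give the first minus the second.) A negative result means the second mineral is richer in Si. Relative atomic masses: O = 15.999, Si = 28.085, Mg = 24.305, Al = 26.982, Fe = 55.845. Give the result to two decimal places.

3.03 percentage points

M(Mg2SiO4) = 140.691 g/mol, so wt% Si = 28.085/140.691 × 100 = 19.96%.
M(Fe3Al2Si3O12) = 497.742 g/mol, so wt% Si = 84.255/497.742 × 100 = 16.93%.
19.96 − 16.93 = 3.03 pp.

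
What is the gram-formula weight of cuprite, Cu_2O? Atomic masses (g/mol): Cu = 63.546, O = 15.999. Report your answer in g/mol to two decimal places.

M = 2(63.546) + 1(15.999)

143.09 g/mol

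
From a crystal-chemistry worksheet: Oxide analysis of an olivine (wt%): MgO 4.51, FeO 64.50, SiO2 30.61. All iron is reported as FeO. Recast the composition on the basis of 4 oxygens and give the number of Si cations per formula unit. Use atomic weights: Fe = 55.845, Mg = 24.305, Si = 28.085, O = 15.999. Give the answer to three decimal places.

1.005 Si apfu

MgO (M=40.304): mol = 0.11190; Mg = 0.11190, O = 0.11190.
FeO (M=71.844): mol = 0.89778; Fe = 0.89778, O = 0.89778.
SiO2 (M=60.083): mol = 0.50946; Si = 0.50946, O = 1.01892.
ΣO = 2.02860; factor = 4/ΣO = 1.97180.
Si apfu = 0.50946 × 1.97180 = 1.005.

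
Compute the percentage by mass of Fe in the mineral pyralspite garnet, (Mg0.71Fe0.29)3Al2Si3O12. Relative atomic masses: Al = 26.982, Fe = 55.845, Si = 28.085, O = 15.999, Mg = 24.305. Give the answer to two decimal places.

11.28 weight percent

Formula mass = 2.13·24.305 + 0.87·55.845 + 2·26.982 + 3·28.085 + 12·15.999 = 430.562 g/mol, of which 48.585 g is Fe.
So Fe makes up 48.585/430.562 = 0.1128 of the mass, i.e. 11.28%.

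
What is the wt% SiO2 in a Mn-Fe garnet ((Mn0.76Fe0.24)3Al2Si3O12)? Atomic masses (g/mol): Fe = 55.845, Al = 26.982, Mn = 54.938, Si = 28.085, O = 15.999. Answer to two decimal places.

Formula mass = 495.674 g/mol.
3 Si → 3.0000 mol SiO2 per formula unit; M(SiO2) = 60.083, so SiO2 mass = 180.249 g.
180.249/495.674 × 100 = 36.36 wt%.

36.36 wt%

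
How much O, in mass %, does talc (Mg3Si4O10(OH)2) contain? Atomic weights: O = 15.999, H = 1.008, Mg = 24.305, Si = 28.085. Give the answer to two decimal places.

50.62 mass %

Molar mass of Mg3Si4O10(OH)2: 3×24.305 + 4×28.085 + 12×15.999 + 2×1.008 = 379.259 g/mol.
Mass of O per formula unit: 12 × 15.999 = 191.988 g.
Weight fraction O = 191.988 / 379.259 = 0.5062.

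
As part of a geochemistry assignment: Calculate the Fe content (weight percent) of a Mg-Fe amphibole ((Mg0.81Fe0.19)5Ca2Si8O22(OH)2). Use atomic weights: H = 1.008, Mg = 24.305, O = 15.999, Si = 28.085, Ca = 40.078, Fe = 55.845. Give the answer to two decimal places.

M((Mg0.81Fe0.19)5Ca2Si8O22(OH)2) = 842.316 g/mol.
Fe contributes 0.95 × 55.845 = 53.053 g per mole.
53.053/842.316 = 0.0630 → 6.30%.

6.30 weight percent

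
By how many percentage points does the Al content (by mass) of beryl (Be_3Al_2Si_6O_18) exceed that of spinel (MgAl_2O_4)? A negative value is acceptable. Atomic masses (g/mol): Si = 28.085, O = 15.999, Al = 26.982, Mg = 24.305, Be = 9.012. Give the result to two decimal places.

-27.89 percentage points

Al in Be_3Al_2Si_6O_18: molar mass 537.492 g/mol; 2×26.982 = 53.964 g → 10.04 wt%.
Al in MgAl_2O_4: molar mass 142.265 g/mol; 2×26.982 = 53.964 g → 37.93 wt%.
Difference = 10.04 − 37.93 = -27.89 percentage points.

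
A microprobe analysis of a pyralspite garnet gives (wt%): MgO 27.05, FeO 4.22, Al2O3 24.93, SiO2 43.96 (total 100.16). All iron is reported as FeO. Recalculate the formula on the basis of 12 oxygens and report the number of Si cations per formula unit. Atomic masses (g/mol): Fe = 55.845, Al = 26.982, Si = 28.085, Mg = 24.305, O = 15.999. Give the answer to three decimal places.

3.000 Si apfu

MgO (M=40.304): mol = 0.67115; Mg = 0.67115, O = 0.67115.
FeO (M=71.844): mol = 0.05874; Fe = 0.05874, O = 0.05874.
Al2O3 (M=101.961): mol = 0.24451; Al = 0.48902, O = 0.73353.
SiO2 (M=60.083): mol = 0.73165; Si = 0.73165, O = 1.46330.
ΣO = 2.92672; factor = 12/ΣO = 4.10015.
Si apfu = 0.73165 × 4.10015 = 3.000.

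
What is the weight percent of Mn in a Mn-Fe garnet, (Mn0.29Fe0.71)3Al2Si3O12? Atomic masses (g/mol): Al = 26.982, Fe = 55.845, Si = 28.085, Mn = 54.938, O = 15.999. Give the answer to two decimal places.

9.62 mass %

Molar mass of (Mn0.29Fe0.71)3Al2Si3O12: 0.87×54.938 + 2.13×55.845 + 2×26.982 + 3×28.085 + 12×15.999 = 496.953 g/mol.
Mass of Mn per formula unit: 0.87 × 54.938 = 47.796 g.
Weight fraction Mn = 47.796 / 496.953 = 0.0962.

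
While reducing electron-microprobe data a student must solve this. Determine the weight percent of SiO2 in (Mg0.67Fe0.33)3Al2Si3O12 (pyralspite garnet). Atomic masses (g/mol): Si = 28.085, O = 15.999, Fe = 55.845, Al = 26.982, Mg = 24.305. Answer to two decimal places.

41.50 wt%

M((Mg0.67Fe0.33)3Al2Si3O12) = 434.347 g/mol; M(SiO2) = 60.083 g/mol.
Moles SiO2 per formula unit = 3 Si ÷ 1 = 3.0000.
SiO2 fraction = (3.0000 × 60.083) / 434.347 = 180.249/434.347 = 0.4150.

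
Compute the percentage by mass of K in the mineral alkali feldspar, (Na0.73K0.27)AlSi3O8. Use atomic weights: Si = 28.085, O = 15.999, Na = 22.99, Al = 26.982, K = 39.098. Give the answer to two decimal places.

3.96 mass %

M((Na0.73K0.27)AlSi3O8) = 266.568 g/mol.
K contributes 0.27 × 39.098 = 10.556 g per mole.
10.556/266.568 = 0.0396 → 3.96%.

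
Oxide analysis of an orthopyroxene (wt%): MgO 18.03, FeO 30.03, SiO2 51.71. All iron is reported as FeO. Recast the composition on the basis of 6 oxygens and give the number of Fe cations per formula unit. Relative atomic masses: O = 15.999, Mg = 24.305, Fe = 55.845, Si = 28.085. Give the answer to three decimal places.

MgO: 18.03/40.304 = 0.44735 mol → 0.44735 mol Mg, 0.44735 mol O.
FeO: 30.03/71.844 = 0.41799 mol → 0.41799 mol Fe, 0.41799 mol O.
SiO2: 51.71/60.083 = 0.86064 mol → 0.86064 mol Si, 1.72128 mol O.
Total oxygen = 2.58662 mol. Normalization factor = 6/2.58662 = 2.31963.
Fe per 6 O = 0.41799 × 2.31963 = 0.970.

0.970 Fe apfu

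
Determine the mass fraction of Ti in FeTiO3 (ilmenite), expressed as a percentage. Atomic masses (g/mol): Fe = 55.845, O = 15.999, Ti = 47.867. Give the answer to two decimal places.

31.55 weight percent

Formula mass = 1*55.845 + 1*47.867 + 3*15.999 = 151.709 g/mol, of which 47.867 g is Ti.
So Ti makes up 47.867/151.709 = 0.3155 of the mass, i.e. 31.55%.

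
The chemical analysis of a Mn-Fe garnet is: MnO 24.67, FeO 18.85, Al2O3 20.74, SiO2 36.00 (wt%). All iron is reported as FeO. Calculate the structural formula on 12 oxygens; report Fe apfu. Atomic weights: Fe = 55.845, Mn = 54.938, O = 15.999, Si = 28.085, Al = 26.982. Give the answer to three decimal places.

MnO: 24.67/70.937 = 0.34777 mol → 0.34777 mol Mn, 0.34777 mol O.
FeO: 18.85/71.844 = 0.26237 mol → 0.26237 mol Fe, 0.26237 mol O.
Al2O3: 20.74/101.961 = 0.20341 mol → 0.40682 mol Al, 0.61023 mol O.
SiO2: 36.00/60.083 = 0.59917 mol → 0.59917 mol Si, 1.19834 mol O.
Total oxygen = 2.41871 mol. Normalization factor = 12/2.41871 = 4.96132.
Fe per 12 O = 0.26237 × 4.96132 = 1.302.

1.302 Fe apfu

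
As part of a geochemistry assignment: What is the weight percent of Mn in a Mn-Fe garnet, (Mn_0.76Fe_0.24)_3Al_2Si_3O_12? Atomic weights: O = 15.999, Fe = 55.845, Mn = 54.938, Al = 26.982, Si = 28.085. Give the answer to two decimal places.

Formula mass = 2.28*54.938 + 0.72*55.845 + 2*26.982 + 3*28.085 + 12*15.999 = 495.674 g/mol, of which 125.259 g is Mn.
So Mn makes up 125.259/495.674 = 0.2527 of the mass, i.e. 25.27%.

25.27 weight percent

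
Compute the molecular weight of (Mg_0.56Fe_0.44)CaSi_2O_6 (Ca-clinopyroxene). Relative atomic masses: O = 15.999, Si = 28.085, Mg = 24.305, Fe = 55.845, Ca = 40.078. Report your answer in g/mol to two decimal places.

M = 0.56(24.305) + 0.44(55.845) + 1(40.078) + 2(28.085) + 6(15.999)

230.42 g/mol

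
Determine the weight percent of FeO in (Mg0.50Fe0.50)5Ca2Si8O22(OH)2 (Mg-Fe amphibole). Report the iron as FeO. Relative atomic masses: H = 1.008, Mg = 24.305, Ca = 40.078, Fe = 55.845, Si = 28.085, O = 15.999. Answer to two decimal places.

Formula mass = 891.203 g/mol.
2.50 Fe → 2.5000 mol FeO per formula unit; M(FeO) = 71.844, so FeO mass = 179.610 g.
179.610/891.203 × 100 = 20.15 wt%.

20.15 wt%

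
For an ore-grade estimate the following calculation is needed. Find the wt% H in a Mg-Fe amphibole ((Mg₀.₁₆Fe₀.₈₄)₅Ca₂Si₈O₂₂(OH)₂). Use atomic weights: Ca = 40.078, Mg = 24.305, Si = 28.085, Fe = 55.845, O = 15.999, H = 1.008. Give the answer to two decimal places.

0.21 wt%

Molar mass of (Mg₀.₁₆Fe₀.₈₄)₅Ca₂Si₈O₂₂(OH)₂: 0.80·24.305 + 4.20·55.845 + 2·40.078 + 8·28.085 + 24·15.999 + 2·1.008 = 944.821 g/mol.
Mass of H per formula unit: 2 × 1.008 = 2.016 g.
Weight fraction H = 2.016 / 944.821 = 0.0021.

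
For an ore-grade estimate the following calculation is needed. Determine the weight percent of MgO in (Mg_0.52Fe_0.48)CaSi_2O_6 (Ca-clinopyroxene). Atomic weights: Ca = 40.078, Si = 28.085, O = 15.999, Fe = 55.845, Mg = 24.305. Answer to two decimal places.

9.05 wt%

Molar mass of (Mg_0.52Fe_0.48)CaSi_2O_6 = 0.52*24.305 + 0.48*55.845 + 1*40.078 + 2*28.085 + 6*15.999 = 231.686 g/mol.
Each formula unit contains 0.52 Mg, equivalent to 0.52/1 = 0.5200 mol MgO.
M(MgO) = 1×24.305 + 1×15.999 = 40.304 g/mol.
Mass of MgO per formula unit = 0.5200 × 40.304 = 20.958 g.
MgO wt% = 20.958 / 231.686 × 100 = 9.05%.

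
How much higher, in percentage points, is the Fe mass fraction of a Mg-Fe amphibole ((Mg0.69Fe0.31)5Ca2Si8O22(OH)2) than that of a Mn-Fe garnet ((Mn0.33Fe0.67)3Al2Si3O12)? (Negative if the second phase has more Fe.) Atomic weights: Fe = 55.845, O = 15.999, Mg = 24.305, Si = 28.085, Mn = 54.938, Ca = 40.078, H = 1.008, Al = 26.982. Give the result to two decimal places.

-12.54 percentage points

Fe in (Mg0.69Fe0.31)5Ca2Si8O22(OH)2: molar mass 861.240 g/mol; 1.55×55.845 = 86.560 g → 10.05 wt%.
Fe in (Mn0.33Fe0.67)3Al2Si3O12: molar mass 496.844 g/mol; 2.01×55.845 = 112.248 g → 22.59 wt%.
Difference = 10.05 − 22.59 = -12.54 percentage points.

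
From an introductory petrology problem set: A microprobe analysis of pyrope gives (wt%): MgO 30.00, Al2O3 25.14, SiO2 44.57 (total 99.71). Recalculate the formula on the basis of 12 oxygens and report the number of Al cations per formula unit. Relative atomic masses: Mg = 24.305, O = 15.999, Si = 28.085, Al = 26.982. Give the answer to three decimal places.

30.00 wt% MgO ÷ 40.304 g/mol = 0.74434 mol, giving 0.74434 Mg and 0.74434 O.
25.14 wt% Al2O3 ÷ 101.961 g/mol = 0.24656 mol, giving 0.49312 Al and 0.73968 O.
44.57 wt% SiO2 ÷ 60.083 g/mol = 0.74181 mol, giving 0.74181 Si and 1.48362 O.
Oxygen sums to 2.96764; scaling by 12/2.96764 = 4.04362 puts the formula on 12 O.
Al: 0.49312 × 4.04362 = 1.994 atoms per formula unit.

1.994 Al apfu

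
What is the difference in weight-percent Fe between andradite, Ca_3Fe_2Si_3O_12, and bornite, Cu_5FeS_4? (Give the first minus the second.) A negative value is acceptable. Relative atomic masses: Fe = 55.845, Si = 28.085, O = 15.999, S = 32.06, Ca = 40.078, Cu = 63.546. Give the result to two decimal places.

10.85 percentage points

First mineral: 111.690 g Fe in 508.167 g formula = 21.98 wt% Fe.
Second mineral: 55.845 g Fe in 501.815 g formula = 11.13 wt% Fe.
21.98% − 11.13% gives a difference of 10.85 percentage points.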